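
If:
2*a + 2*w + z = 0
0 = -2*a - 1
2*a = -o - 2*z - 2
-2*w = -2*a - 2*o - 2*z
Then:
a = -1/2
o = 7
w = 5/2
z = -4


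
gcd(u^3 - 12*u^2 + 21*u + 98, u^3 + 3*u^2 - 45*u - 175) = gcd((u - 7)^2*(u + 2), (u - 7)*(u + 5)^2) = u - 7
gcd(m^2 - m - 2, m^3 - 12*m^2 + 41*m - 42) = m - 2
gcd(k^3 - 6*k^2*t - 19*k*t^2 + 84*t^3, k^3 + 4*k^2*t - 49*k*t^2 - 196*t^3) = -k^2 + 3*k*t + 28*t^2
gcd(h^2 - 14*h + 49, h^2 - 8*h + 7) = h - 7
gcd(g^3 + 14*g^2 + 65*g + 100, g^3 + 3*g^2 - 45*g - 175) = g^2 + 10*g + 25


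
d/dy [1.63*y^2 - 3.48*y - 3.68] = 3.26*y - 3.48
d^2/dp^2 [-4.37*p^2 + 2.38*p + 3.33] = -8.74000000000000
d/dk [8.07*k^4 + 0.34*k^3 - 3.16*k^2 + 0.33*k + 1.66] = 32.28*k^3 + 1.02*k^2 - 6.32*k + 0.33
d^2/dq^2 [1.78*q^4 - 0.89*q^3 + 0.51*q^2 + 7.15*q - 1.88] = 21.36*q^2 - 5.34*q + 1.02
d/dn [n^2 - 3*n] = 2*n - 3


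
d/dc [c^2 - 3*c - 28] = 2*c - 3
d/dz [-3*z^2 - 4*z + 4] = -6*z - 4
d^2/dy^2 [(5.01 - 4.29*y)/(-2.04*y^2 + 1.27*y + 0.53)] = ((31.3374 - 52.5096*y)*(-2.04*y^2 + 1.27*y + 0.53) - (4.08*y - 1.27)*(4.29*y - 5.01)*(8.16*y - 2.54))/(-2.04*y^2 + 1.27*y + 0.53)^3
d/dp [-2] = 0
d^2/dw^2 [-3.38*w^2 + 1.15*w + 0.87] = -6.76000000000000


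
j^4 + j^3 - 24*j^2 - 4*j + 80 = (j - 4)*(j - 2)*(j + 2)*(j + 5)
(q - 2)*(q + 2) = q^2 - 4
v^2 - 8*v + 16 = (v - 4)^2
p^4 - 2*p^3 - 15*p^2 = p^2*(p - 5)*(p + 3)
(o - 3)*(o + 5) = o^2 + 2*o - 15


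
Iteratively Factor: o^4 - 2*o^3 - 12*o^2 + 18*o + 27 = (o + 3)*(o^3 - 5*o^2 + 3*o + 9) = (o + 1)*(o + 3)*(o^2 - 6*o + 9) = (o - 3)*(o + 1)*(o + 3)*(o - 3)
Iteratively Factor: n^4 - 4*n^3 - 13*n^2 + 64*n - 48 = (n - 1)*(n^3 - 3*n^2 - 16*n + 48) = (n - 1)*(n + 4)*(n^2 - 7*n + 12) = (n - 4)*(n - 1)*(n + 4)*(n - 3)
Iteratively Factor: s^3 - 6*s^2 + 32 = (s + 2)*(s^2 - 8*s + 16) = (s - 4)*(s + 2)*(s - 4)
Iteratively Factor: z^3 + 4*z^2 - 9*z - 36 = (z - 3)*(z^2 + 7*z + 12) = (z - 3)*(z + 3)*(z + 4)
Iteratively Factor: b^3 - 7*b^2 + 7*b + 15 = (b + 1)*(b^2 - 8*b + 15) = (b - 3)*(b + 1)*(b - 5)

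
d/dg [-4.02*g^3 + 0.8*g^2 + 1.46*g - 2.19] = -12.06*g^2 + 1.6*g + 1.46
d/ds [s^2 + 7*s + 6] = 2*s + 7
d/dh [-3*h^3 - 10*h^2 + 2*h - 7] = -9*h^2 - 20*h + 2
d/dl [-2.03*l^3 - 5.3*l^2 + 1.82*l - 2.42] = -6.09*l^2 - 10.6*l + 1.82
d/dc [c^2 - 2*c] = 2*c - 2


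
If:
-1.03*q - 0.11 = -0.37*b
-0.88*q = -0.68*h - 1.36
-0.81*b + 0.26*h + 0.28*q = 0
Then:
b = -1.00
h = -2.60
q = -0.46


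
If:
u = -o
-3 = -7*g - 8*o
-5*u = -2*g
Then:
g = 15/19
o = -6/19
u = 6/19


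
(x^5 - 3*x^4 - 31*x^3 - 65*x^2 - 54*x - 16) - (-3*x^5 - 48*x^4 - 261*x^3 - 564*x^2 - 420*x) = 4*x^5 + 45*x^4 + 230*x^3 + 499*x^2 + 366*x - 16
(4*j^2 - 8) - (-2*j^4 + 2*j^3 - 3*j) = 2*j^4 - 2*j^3 + 4*j^2 + 3*j - 8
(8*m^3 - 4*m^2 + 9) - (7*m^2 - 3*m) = 8*m^3 - 11*m^2 + 3*m + 9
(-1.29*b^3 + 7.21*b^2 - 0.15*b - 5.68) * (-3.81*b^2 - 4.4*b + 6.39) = 4.9149*b^5 - 21.7941*b^4 - 39.3956*b^3 + 68.3727*b^2 + 24.0335*b - 36.2952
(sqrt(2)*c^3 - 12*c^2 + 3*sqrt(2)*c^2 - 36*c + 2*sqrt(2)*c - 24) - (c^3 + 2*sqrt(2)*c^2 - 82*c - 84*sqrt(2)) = -c^3 + sqrt(2)*c^3 - 12*c^2 + sqrt(2)*c^2 + 2*sqrt(2)*c + 46*c - 24 + 84*sqrt(2)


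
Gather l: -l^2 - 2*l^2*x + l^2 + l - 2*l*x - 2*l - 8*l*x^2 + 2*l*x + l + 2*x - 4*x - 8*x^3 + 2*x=-2*l^2*x - 8*l*x^2 - 8*x^3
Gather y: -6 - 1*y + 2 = -y - 4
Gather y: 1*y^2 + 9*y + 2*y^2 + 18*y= 3*y^2 + 27*y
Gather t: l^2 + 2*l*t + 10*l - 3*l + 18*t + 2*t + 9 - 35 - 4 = l^2 + 7*l + t*(2*l + 20) - 30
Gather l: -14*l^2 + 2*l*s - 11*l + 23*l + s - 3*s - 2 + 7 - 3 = -14*l^2 + l*(2*s + 12) - 2*s + 2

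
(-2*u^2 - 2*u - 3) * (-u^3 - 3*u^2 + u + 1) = 2*u^5 + 8*u^4 + 7*u^3 + 5*u^2 - 5*u - 3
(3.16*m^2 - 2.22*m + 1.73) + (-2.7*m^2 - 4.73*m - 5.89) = 0.46*m^2 - 6.95*m - 4.16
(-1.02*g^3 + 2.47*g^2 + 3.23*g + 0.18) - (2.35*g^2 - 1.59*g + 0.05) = -1.02*g^3 + 0.12*g^2 + 4.82*g + 0.13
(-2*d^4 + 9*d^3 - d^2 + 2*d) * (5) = -10*d^4 + 45*d^3 - 5*d^2 + 10*d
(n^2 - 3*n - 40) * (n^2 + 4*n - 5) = n^4 + n^3 - 57*n^2 - 145*n + 200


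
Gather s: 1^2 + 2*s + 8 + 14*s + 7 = 16*s + 16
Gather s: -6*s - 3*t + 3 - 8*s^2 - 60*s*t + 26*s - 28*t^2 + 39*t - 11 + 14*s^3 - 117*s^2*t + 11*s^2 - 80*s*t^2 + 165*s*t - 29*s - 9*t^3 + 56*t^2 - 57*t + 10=14*s^3 + s^2*(3 - 117*t) + s*(-80*t^2 + 105*t - 9) - 9*t^3 + 28*t^2 - 21*t + 2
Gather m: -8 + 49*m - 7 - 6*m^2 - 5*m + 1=-6*m^2 + 44*m - 14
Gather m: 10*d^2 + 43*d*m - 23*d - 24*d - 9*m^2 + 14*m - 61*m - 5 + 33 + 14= 10*d^2 - 47*d - 9*m^2 + m*(43*d - 47) + 42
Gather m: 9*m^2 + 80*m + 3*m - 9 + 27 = 9*m^2 + 83*m + 18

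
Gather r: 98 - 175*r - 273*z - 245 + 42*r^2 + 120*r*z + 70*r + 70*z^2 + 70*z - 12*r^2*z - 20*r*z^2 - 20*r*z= r^2*(42 - 12*z) + r*(-20*z^2 + 100*z - 105) + 70*z^2 - 203*z - 147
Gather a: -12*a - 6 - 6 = -12*a - 12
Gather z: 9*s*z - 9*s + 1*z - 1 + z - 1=-9*s + z*(9*s + 2) - 2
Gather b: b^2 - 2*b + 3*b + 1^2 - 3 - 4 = b^2 + b - 6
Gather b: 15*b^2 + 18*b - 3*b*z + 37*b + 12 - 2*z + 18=15*b^2 + b*(55 - 3*z) - 2*z + 30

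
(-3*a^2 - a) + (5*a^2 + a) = 2*a^2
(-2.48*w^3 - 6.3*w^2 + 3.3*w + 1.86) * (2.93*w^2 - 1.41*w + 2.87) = -7.2664*w^5 - 14.9622*w^4 + 11.4344*w^3 - 17.2842*w^2 + 6.8484*w + 5.3382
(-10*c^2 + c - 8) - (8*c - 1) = -10*c^2 - 7*c - 7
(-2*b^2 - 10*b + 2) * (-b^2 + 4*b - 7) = 2*b^4 + 2*b^3 - 28*b^2 + 78*b - 14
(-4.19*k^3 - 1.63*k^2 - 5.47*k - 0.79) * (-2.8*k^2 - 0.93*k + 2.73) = 11.732*k^5 + 8.4607*k^4 + 5.3932*k^3 + 2.8492*k^2 - 14.1984*k - 2.1567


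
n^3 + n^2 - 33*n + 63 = (n - 3)^2*(n + 7)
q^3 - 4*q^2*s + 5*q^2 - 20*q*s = q*(q + 5)*(q - 4*s)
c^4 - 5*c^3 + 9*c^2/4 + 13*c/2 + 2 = (c - 4)*(c - 2)*(c + 1/2)^2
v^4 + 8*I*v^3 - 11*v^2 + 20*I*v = v*(v - I)*(v + 4*I)*(v + 5*I)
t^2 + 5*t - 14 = (t - 2)*(t + 7)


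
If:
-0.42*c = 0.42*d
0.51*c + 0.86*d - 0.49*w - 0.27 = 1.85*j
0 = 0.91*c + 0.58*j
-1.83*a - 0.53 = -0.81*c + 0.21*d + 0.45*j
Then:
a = 0.181056466302368*w - 0.189851678376269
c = 0.191962174940898*w + 0.105775075987842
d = -0.191962174940898*w - 0.105775075987842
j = -0.301182033096927*w - 0.165957446808511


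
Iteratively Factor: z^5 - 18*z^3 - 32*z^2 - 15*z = (z + 1)*(z^4 - z^3 - 17*z^2 - 15*z) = (z + 1)^2*(z^3 - 2*z^2 - 15*z) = (z - 5)*(z + 1)^2*(z^2 + 3*z) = z*(z - 5)*(z + 1)^2*(z + 3)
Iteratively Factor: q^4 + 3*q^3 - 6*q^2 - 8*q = (q - 2)*(q^3 + 5*q^2 + 4*q) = q*(q - 2)*(q^2 + 5*q + 4) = q*(q - 2)*(q + 1)*(q + 4)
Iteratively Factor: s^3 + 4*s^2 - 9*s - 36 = (s - 3)*(s^2 + 7*s + 12) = (s - 3)*(s + 3)*(s + 4)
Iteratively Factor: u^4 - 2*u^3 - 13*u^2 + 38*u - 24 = (u - 2)*(u^3 - 13*u + 12) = (u - 3)*(u - 2)*(u^2 + 3*u - 4) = (u - 3)*(u - 2)*(u - 1)*(u + 4)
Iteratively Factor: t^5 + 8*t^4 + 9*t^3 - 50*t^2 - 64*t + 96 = (t - 1)*(t^4 + 9*t^3 + 18*t^2 - 32*t - 96) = (t - 1)*(t + 3)*(t^3 + 6*t^2 - 32) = (t - 2)*(t - 1)*(t + 3)*(t^2 + 8*t + 16) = (t - 2)*(t - 1)*(t + 3)*(t + 4)*(t + 4)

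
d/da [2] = 0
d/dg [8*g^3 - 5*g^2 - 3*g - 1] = 24*g^2 - 10*g - 3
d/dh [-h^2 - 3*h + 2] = -2*h - 3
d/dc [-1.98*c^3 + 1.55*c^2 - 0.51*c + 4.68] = -5.94*c^2 + 3.1*c - 0.51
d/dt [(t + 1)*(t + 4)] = 2*t + 5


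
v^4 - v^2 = v^2*(v - 1)*(v + 1)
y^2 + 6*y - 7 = (y - 1)*(y + 7)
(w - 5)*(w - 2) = w^2 - 7*w + 10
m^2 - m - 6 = (m - 3)*(m + 2)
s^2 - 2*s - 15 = (s - 5)*(s + 3)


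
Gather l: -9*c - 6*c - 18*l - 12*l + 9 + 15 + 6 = -15*c - 30*l + 30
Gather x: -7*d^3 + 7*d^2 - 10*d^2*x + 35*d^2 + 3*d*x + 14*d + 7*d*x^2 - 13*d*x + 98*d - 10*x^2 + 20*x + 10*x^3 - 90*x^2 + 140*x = -7*d^3 + 42*d^2 + 112*d + 10*x^3 + x^2*(7*d - 100) + x*(-10*d^2 - 10*d + 160)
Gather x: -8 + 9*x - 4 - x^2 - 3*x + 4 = -x^2 + 6*x - 8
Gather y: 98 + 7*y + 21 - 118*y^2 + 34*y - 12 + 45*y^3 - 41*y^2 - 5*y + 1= 45*y^3 - 159*y^2 + 36*y + 108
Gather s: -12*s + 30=30 - 12*s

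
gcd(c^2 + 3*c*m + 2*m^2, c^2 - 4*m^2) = c + 2*m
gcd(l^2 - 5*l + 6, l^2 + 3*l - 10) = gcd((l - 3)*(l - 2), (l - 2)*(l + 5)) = l - 2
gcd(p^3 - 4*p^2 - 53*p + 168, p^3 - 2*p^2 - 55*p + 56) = p^2 - p - 56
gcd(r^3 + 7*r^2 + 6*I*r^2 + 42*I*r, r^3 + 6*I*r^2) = r^2 + 6*I*r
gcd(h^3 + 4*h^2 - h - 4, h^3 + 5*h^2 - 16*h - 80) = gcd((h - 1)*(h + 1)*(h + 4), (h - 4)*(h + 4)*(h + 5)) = h + 4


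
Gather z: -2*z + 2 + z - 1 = 1 - z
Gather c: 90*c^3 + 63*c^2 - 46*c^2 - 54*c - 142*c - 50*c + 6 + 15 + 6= 90*c^3 + 17*c^2 - 246*c + 27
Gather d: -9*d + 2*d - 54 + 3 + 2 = -7*d - 49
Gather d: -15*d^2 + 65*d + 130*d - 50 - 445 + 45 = -15*d^2 + 195*d - 450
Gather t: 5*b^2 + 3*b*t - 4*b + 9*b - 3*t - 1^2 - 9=5*b^2 + 5*b + t*(3*b - 3) - 10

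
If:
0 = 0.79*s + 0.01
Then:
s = -0.01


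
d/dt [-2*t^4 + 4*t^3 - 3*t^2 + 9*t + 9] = -8*t^3 + 12*t^2 - 6*t + 9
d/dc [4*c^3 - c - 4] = 12*c^2 - 1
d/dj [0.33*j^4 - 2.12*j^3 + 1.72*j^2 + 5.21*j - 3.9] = 1.32*j^3 - 6.36*j^2 + 3.44*j + 5.21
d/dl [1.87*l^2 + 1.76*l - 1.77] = 3.74*l + 1.76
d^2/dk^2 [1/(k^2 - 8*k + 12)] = 2*(-k^2 + 8*k + 4*(k - 4)^2 - 12)/(k^2 - 8*k + 12)^3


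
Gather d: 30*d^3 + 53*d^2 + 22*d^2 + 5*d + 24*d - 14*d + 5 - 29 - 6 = 30*d^3 + 75*d^2 + 15*d - 30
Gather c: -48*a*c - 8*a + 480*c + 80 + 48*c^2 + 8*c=-8*a + 48*c^2 + c*(488 - 48*a) + 80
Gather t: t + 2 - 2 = t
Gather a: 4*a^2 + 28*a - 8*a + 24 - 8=4*a^2 + 20*a + 16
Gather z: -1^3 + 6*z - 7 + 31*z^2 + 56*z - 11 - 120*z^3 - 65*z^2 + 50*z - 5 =-120*z^3 - 34*z^2 + 112*z - 24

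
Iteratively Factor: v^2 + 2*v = (v + 2)*(v)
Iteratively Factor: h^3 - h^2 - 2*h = (h + 1)*(h^2 - 2*h) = h*(h + 1)*(h - 2)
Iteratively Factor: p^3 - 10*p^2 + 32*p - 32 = (p - 2)*(p^2 - 8*p + 16) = (p - 4)*(p - 2)*(p - 4)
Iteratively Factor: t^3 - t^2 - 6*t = (t + 2)*(t^2 - 3*t) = (t - 3)*(t + 2)*(t)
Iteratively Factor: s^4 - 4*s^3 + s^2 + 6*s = (s - 2)*(s^3 - 2*s^2 - 3*s) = (s - 2)*(s + 1)*(s^2 - 3*s) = (s - 3)*(s - 2)*(s + 1)*(s)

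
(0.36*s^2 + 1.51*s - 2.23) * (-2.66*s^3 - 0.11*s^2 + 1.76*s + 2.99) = -0.9576*s^5 - 4.0562*s^4 + 6.3993*s^3 + 3.9793*s^2 + 0.5901*s - 6.6677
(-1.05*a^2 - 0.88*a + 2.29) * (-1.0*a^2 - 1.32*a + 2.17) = 1.05*a^4 + 2.266*a^3 - 3.4069*a^2 - 4.9324*a + 4.9693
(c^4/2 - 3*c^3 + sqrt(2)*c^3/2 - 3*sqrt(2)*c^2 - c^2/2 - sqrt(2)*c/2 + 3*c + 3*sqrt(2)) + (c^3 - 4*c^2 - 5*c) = c^4/2 - 2*c^3 + sqrt(2)*c^3/2 - 9*c^2/2 - 3*sqrt(2)*c^2 - 2*c - sqrt(2)*c/2 + 3*sqrt(2)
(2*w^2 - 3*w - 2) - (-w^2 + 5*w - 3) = 3*w^2 - 8*w + 1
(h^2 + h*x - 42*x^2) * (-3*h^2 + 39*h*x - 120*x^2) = -3*h^4 + 36*h^3*x + 45*h^2*x^2 - 1758*h*x^3 + 5040*x^4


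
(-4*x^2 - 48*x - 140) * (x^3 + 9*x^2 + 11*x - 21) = -4*x^5 - 84*x^4 - 616*x^3 - 1704*x^2 - 532*x + 2940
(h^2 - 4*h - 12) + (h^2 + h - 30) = 2*h^2 - 3*h - 42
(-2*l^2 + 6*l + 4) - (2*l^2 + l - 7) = -4*l^2 + 5*l + 11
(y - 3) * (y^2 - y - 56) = y^3 - 4*y^2 - 53*y + 168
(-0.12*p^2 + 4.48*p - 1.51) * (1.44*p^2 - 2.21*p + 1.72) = -0.1728*p^4 + 6.7164*p^3 - 12.2816*p^2 + 11.0427*p - 2.5972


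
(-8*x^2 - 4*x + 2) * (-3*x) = 24*x^3 + 12*x^2 - 6*x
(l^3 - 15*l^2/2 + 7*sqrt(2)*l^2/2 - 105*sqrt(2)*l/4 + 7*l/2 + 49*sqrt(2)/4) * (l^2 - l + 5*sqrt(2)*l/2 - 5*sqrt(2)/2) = l^5 - 17*l^4/2 + 6*sqrt(2)*l^4 - 51*sqrt(2)*l^3 + 57*l^3/2 - 609*l^2/4 + 66*sqrt(2)*l^2 - 21*sqrt(2)*l + 385*l/2 - 245/4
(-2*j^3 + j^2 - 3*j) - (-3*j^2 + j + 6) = -2*j^3 + 4*j^2 - 4*j - 6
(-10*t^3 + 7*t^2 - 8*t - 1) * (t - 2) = -10*t^4 + 27*t^3 - 22*t^2 + 15*t + 2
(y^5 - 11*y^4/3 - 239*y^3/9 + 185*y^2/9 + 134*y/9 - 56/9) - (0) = y^5 - 11*y^4/3 - 239*y^3/9 + 185*y^2/9 + 134*y/9 - 56/9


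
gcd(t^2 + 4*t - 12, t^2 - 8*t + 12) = t - 2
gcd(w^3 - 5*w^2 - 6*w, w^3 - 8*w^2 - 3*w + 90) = w - 6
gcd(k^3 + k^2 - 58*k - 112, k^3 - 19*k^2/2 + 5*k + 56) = k^2 - 6*k - 16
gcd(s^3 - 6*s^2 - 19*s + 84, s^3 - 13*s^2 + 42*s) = s - 7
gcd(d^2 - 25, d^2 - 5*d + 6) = 1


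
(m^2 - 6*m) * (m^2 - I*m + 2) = m^4 - 6*m^3 - I*m^3 + 2*m^2 + 6*I*m^2 - 12*m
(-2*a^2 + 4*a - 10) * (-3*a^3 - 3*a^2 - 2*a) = 6*a^5 - 6*a^4 + 22*a^3 + 22*a^2 + 20*a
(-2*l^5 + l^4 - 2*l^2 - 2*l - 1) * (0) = 0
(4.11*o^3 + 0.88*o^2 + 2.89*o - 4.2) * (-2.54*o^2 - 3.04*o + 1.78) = -10.4394*o^5 - 14.7296*o^4 - 2.7*o^3 + 3.4488*o^2 + 17.9122*o - 7.476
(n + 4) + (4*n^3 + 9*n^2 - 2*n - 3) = 4*n^3 + 9*n^2 - n + 1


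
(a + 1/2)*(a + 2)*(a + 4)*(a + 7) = a^4 + 27*a^3/2 + 113*a^2/2 + 81*a + 28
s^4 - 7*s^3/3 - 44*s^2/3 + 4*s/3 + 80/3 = (s - 5)*(s - 4/3)*(s + 2)^2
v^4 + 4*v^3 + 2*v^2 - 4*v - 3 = (v - 1)*(v + 1)^2*(v + 3)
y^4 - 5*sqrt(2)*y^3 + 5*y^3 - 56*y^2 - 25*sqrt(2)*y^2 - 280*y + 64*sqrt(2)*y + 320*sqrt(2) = (y + 5)*(y - 8*sqrt(2))*(y - sqrt(2))*(y + 4*sqrt(2))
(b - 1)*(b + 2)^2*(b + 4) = b^4 + 7*b^3 + 12*b^2 - 4*b - 16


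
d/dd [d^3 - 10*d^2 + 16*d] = 3*d^2 - 20*d + 16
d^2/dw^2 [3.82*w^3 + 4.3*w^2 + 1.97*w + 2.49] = 22.92*w + 8.6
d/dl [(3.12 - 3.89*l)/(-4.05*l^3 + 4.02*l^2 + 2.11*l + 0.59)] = (-31.509*l^3 + 53.5458*l^2 - 25.0848*l - 8.8783)/(16.4025*l^6 - 32.562*l^5 - 0.930600000000002*l^4 + 12.1854*l^3 + 9.1957*l^2 + 2.4898*l + 0.3481)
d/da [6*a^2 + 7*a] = 12*a + 7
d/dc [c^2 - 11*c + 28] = 2*c - 11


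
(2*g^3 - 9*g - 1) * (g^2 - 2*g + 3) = 2*g^5 - 4*g^4 - 3*g^3 + 17*g^2 - 25*g - 3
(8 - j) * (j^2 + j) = -j^3 + 7*j^2 + 8*j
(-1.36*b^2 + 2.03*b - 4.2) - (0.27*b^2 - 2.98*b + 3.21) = -1.63*b^2 + 5.01*b - 7.41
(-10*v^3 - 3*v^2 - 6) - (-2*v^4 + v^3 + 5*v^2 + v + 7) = 2*v^4 - 11*v^3 - 8*v^2 - v - 13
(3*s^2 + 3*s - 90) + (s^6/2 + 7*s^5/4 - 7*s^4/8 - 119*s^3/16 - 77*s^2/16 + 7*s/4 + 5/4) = s^6/2 + 7*s^5/4 - 7*s^4/8 - 119*s^3/16 - 29*s^2/16 + 19*s/4 - 355/4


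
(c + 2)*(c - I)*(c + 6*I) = c^3 + 2*c^2 + 5*I*c^2 + 6*c + 10*I*c + 12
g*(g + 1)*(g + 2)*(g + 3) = g^4 + 6*g^3 + 11*g^2 + 6*g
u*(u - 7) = u^2 - 7*u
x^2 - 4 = (x - 2)*(x + 2)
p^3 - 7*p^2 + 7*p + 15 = (p - 5)*(p - 3)*(p + 1)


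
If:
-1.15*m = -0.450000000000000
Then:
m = 0.39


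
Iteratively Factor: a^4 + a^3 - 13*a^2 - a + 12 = (a + 1)*(a^3 - 13*a + 12) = (a - 3)*(a + 1)*(a^2 + 3*a - 4) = (a - 3)*(a + 1)*(a + 4)*(a - 1)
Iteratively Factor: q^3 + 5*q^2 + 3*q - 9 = (q - 1)*(q^2 + 6*q + 9) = (q - 1)*(q + 3)*(q + 3)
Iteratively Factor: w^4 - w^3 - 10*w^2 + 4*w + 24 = (w + 2)*(w^3 - 3*w^2 - 4*w + 12) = (w - 3)*(w + 2)*(w^2 - 4) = (w - 3)*(w + 2)^2*(w - 2)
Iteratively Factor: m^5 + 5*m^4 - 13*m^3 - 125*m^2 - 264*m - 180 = (m + 2)*(m^4 + 3*m^3 - 19*m^2 - 87*m - 90) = (m + 2)*(m + 3)*(m^3 - 19*m - 30) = (m - 5)*(m + 2)*(m + 3)*(m^2 + 5*m + 6) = (m - 5)*(m + 2)*(m + 3)^2*(m + 2)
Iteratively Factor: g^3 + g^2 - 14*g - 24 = (g - 4)*(g^2 + 5*g + 6) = (g - 4)*(g + 3)*(g + 2)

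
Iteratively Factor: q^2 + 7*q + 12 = (q + 4)*(q + 3)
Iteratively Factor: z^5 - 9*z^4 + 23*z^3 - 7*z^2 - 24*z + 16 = (z - 4)*(z^4 - 5*z^3 + 3*z^2 + 5*z - 4) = (z - 4)*(z - 1)*(z^3 - 4*z^2 - z + 4) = (z - 4)*(z - 1)^2*(z^2 - 3*z - 4) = (z - 4)*(z - 1)^2*(z + 1)*(z - 4)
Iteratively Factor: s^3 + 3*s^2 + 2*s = (s + 2)*(s^2 + s) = (s + 1)*(s + 2)*(s)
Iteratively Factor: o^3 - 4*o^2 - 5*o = (o)*(o^2 - 4*o - 5) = o*(o + 1)*(o - 5)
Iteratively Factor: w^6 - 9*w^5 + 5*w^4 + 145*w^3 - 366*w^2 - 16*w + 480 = (w + 1)*(w^5 - 10*w^4 + 15*w^3 + 130*w^2 - 496*w + 480) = (w - 2)*(w + 1)*(w^4 - 8*w^3 - w^2 + 128*w - 240) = (w - 3)*(w - 2)*(w + 1)*(w^3 - 5*w^2 - 16*w + 80) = (w - 5)*(w - 3)*(w - 2)*(w + 1)*(w^2 - 16) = (w - 5)*(w - 3)*(w - 2)*(w + 1)*(w + 4)*(w - 4)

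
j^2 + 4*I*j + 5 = (j - I)*(j + 5*I)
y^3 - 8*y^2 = y^2*(y - 8)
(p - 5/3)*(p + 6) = p^2 + 13*p/3 - 10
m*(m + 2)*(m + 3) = m^3 + 5*m^2 + 6*m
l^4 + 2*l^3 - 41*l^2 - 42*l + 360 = (l - 5)*(l - 3)*(l + 4)*(l + 6)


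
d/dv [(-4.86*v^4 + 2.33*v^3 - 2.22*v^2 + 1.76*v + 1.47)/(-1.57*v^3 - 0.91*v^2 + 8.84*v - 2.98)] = (7.6302*v^6 + 8.8452*v^5 - 134.4929*v^4 + 104.652*v^3 - 31.9297*v^2 + 15.9066*v - 18.2396)/(2.4649*v^6 + 2.8574*v^5 - 26.9295*v^4 - 6.7316*v^3 + 83.5692*v^2 - 52.6864*v + 8.8804)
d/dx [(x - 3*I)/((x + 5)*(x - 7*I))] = ((-x + 3*I)*(x + 5) + (-x + 3*I)*(x - 7*I) + (x + 5)*(x - 7*I))/((x + 5)^2*(x - 7*I)^2)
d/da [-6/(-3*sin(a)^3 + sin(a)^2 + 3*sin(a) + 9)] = 6*(-9*sin(a)^2 + 2*sin(a) + 3)*cos(a)/(-3*sin(a)*cos(a)^2 + cos(a)^2 - 10)^2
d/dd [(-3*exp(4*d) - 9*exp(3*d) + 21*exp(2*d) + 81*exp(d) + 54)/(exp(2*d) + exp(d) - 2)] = 6*(-exp(3*d) + exp(2*d) + exp(d) - 9)*exp(d)/(exp(2*d) - 2*exp(d) + 1)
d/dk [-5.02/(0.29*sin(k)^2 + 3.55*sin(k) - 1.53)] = (2.9116*sin(k) + 17.821)*cos(k)/(0.29*sin(k)^2 + 3.55*sin(k) - 1.53)^2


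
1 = 1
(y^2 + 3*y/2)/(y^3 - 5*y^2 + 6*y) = (y + 3/2)/(y^2 - 5*y + 6)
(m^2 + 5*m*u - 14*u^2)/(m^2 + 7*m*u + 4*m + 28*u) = (m - 2*u)/(m + 4)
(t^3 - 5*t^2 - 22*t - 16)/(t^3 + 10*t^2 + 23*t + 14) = (t - 8)/(t + 7)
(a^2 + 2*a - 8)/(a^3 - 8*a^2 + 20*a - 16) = (a + 4)/(a^2 - 6*a + 8)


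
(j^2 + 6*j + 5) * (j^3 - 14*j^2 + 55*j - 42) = j^5 - 8*j^4 - 24*j^3 + 218*j^2 + 23*j - 210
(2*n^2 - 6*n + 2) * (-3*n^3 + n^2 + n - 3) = -6*n^5 + 20*n^4 - 10*n^3 - 10*n^2 + 20*n - 6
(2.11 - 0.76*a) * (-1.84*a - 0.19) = 1.3984*a^2 - 3.738*a - 0.4009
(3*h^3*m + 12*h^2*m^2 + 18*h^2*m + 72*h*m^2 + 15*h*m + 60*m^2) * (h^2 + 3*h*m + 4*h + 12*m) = 3*h^5*m + 21*h^4*m^2 + 30*h^4*m + 36*h^3*m^3 + 210*h^3*m^2 + 87*h^3*m + 360*h^2*m^3 + 609*h^2*m^2 + 60*h^2*m + 1044*h*m^3 + 420*h*m^2 + 720*m^3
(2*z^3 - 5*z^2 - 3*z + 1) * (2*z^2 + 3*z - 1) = 4*z^5 - 4*z^4 - 23*z^3 - 2*z^2 + 6*z - 1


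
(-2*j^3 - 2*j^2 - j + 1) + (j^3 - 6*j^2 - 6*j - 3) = -j^3 - 8*j^2 - 7*j - 2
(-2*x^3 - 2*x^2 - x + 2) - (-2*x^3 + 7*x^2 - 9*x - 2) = -9*x^2 + 8*x + 4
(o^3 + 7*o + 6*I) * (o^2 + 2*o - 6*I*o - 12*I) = o^5 + 2*o^4 - 6*I*o^4 + 7*o^3 - 12*I*o^3 + 14*o^2 - 36*I*o^2 + 36*o - 72*I*o + 72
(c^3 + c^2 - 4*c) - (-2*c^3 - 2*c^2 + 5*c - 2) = 3*c^3 + 3*c^2 - 9*c + 2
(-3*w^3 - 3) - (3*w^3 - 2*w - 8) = -6*w^3 + 2*w + 5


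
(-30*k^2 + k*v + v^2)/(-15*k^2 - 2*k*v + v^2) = (6*k + v)/(3*k + v)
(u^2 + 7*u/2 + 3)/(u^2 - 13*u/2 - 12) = (u + 2)/(u - 8)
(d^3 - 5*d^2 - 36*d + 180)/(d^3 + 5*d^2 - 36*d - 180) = (d - 5)/(d + 5)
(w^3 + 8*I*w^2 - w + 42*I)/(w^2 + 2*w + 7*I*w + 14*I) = (w^2 + I*w + 6)/(w + 2)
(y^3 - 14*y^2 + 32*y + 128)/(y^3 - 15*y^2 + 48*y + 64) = (y + 2)/(y + 1)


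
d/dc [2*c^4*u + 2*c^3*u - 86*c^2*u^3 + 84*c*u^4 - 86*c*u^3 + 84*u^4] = 2*u*(4*c^3 + 3*c^2 - 86*c*u^2 + 42*u^3 - 43*u^2)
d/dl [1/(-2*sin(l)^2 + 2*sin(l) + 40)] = (2*sin(l) - 1)*cos(l)/(2*(sin(l) + cos(l)^2 + 19)^2)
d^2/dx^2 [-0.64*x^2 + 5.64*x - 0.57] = -1.28000000000000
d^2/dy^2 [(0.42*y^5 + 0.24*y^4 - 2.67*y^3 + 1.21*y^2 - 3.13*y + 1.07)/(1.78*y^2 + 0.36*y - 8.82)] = (7.98436799999999*y^7 + 5.827008*y^6 - 117.11304*y^5 - 62.42832*y^4 + 535.350544*y^3 + 409.22904*y^2 - 1536.9588*y + 202.255344)/(5.639752*y^6 + 3.421872*y^5 - 83.1438*y^4 - 33.86448*y^3 + 411.9822*y^2 + 84.015792*y - 686.128968)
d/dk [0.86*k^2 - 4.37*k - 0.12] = 1.72*k - 4.37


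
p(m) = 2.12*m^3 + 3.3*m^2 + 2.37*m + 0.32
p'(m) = 6.36*m^2 + 6.6*m + 2.37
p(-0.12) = 0.08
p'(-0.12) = 1.67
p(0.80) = 5.41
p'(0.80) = 11.72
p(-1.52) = -3.10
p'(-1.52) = 7.03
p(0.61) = 3.47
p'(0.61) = 8.76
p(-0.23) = -0.08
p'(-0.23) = 1.19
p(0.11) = 0.62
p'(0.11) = 3.17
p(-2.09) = -9.57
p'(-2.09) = 16.36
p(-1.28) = -1.75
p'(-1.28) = 4.34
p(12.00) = 4167.32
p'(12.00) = 997.41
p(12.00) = 4167.32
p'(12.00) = 997.41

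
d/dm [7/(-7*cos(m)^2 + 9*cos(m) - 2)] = 7*(9 - 14*cos(m))*sin(m)/(7*cos(m)^2 - 9*cos(m) + 2)^2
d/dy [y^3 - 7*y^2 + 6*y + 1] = 3*y^2 - 14*y + 6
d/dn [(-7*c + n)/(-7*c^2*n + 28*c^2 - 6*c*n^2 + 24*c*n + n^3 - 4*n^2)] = (-c - 2*n + 4)/(c^2*n^2 - 8*c^2*n + 16*c^2 + 2*c*n^3 - 16*c*n^2 + 32*c*n + n^4 - 8*n^3 + 16*n^2)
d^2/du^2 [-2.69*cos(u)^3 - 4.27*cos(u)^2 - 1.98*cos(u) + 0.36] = 3.9975*cos(u) + 8.54*cos(2*u) + 6.0525*cos(3*u)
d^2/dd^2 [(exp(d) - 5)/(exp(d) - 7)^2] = exp(d)/(exp(d) - 7)^2 + 22*exp(2*d)/(exp(d) - 7)^4 - 70*exp(d)/(exp(d) - 7)^4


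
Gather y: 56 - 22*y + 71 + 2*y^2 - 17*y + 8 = 2*y^2 - 39*y + 135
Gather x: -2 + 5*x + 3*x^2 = 3*x^2 + 5*x - 2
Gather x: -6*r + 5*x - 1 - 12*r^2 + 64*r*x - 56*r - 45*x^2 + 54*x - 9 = -12*r^2 - 62*r - 45*x^2 + x*(64*r + 59) - 10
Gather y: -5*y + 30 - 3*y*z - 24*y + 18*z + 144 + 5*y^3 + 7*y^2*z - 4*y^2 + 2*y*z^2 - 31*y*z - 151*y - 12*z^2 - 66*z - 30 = 5*y^3 + y^2*(7*z - 4) + y*(2*z^2 - 34*z - 180) - 12*z^2 - 48*z + 144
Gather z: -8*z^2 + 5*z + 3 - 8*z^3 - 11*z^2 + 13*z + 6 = -8*z^3 - 19*z^2 + 18*z + 9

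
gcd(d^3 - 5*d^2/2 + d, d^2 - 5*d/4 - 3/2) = d - 2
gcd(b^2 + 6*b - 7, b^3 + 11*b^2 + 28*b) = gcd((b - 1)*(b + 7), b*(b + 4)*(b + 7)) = b + 7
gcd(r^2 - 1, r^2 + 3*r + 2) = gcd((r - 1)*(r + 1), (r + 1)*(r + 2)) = r + 1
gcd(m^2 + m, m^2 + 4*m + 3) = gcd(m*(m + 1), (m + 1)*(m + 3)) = m + 1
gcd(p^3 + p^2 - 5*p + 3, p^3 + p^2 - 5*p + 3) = p^3 + p^2 - 5*p + 3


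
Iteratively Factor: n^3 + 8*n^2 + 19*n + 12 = (n + 1)*(n^2 + 7*n + 12) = (n + 1)*(n + 3)*(n + 4)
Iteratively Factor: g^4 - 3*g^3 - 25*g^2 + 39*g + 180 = (g - 5)*(g^3 + 2*g^2 - 15*g - 36) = (g - 5)*(g + 3)*(g^2 - g - 12) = (g - 5)*(g - 4)*(g + 3)*(g + 3)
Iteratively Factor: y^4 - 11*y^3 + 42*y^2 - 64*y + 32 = (y - 2)*(y^3 - 9*y^2 + 24*y - 16) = (y - 4)*(y - 2)*(y^2 - 5*y + 4) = (y - 4)*(y - 2)*(y - 1)*(y - 4)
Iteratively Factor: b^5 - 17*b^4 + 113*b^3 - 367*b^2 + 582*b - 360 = (b - 3)*(b^4 - 14*b^3 + 71*b^2 - 154*b + 120) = (b - 5)*(b - 3)*(b^3 - 9*b^2 + 26*b - 24) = (b - 5)*(b - 3)*(b - 2)*(b^2 - 7*b + 12) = (b - 5)*(b - 4)*(b - 3)*(b - 2)*(b - 3)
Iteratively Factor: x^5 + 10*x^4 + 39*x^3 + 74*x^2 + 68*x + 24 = (x + 2)*(x^4 + 8*x^3 + 23*x^2 + 28*x + 12) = (x + 2)^2*(x^3 + 6*x^2 + 11*x + 6) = (x + 2)^3*(x^2 + 4*x + 3) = (x + 2)^3*(x + 3)*(x + 1)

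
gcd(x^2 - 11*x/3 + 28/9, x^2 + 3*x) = 1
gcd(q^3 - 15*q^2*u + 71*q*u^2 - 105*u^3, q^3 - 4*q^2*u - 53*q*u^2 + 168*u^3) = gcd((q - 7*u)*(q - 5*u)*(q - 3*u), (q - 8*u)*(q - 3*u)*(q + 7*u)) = q - 3*u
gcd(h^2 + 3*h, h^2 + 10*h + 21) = h + 3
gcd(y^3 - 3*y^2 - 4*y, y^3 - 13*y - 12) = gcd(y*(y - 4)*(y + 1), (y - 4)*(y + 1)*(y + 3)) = y^2 - 3*y - 4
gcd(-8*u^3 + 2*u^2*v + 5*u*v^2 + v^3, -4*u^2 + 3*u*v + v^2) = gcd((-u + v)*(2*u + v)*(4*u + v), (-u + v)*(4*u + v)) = 4*u^2 - 3*u*v - v^2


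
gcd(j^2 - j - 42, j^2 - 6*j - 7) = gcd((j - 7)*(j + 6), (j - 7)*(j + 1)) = j - 7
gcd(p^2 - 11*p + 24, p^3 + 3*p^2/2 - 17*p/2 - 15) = p - 3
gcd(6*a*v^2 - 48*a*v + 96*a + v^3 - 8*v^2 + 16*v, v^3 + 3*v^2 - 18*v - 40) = v - 4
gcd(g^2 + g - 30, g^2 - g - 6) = 1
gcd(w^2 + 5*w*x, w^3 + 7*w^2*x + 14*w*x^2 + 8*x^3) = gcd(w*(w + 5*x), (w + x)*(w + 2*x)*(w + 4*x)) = 1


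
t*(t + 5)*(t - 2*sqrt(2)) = t^3 - 2*sqrt(2)*t^2 + 5*t^2 - 10*sqrt(2)*t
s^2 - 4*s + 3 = (s - 3)*(s - 1)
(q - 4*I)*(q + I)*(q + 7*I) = q^3 + 4*I*q^2 + 25*q + 28*I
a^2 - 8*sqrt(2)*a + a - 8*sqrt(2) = (a + 1)*(a - 8*sqrt(2))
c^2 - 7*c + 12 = (c - 4)*(c - 3)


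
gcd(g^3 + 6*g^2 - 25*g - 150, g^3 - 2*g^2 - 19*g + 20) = g - 5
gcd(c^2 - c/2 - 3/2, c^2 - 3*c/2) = c - 3/2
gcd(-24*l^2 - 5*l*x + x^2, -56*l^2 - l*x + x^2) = -8*l + x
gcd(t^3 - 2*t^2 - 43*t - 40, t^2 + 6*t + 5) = t^2 + 6*t + 5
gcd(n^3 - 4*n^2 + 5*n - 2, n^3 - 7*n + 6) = n^2 - 3*n + 2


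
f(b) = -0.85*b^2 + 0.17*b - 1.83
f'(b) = 0.17 - 1.7*b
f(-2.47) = -7.44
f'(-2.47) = 4.37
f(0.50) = -1.96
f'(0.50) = -0.68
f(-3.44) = -12.47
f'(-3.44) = 6.02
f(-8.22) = -60.66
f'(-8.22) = 14.14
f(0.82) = -2.26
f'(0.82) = -1.22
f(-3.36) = -12.00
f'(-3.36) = 5.88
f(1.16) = -2.78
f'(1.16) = -1.80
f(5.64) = -27.91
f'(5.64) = -9.42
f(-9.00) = -72.21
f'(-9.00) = 15.47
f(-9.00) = -72.21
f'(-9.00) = 15.47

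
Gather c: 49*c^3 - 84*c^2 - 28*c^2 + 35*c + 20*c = 49*c^3 - 112*c^2 + 55*c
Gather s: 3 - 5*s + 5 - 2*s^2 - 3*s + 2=-2*s^2 - 8*s + 10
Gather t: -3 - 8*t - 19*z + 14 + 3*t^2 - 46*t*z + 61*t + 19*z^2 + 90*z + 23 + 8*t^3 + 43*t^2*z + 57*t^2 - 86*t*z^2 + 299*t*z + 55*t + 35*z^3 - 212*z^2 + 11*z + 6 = 8*t^3 + t^2*(43*z + 60) + t*(-86*z^2 + 253*z + 108) + 35*z^3 - 193*z^2 + 82*z + 40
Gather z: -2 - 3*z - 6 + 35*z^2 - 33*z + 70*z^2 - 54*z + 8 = 105*z^2 - 90*z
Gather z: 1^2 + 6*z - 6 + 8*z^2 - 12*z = 8*z^2 - 6*z - 5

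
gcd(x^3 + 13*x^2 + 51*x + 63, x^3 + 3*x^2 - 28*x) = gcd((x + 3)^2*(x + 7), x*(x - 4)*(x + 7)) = x + 7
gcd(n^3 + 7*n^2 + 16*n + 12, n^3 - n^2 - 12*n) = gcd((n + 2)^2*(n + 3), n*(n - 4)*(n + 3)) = n + 3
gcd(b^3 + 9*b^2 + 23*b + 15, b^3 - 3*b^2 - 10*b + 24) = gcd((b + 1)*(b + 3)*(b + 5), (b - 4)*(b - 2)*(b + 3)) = b + 3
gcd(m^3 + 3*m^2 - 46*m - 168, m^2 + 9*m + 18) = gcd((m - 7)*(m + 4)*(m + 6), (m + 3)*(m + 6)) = m + 6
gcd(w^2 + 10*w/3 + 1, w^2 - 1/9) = w + 1/3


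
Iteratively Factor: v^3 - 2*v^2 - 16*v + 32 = (v - 4)*(v^2 + 2*v - 8) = (v - 4)*(v - 2)*(v + 4)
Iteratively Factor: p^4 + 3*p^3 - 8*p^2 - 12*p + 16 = (p + 2)*(p^3 + p^2 - 10*p + 8) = (p - 1)*(p + 2)*(p^2 + 2*p - 8) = (p - 1)*(p + 2)*(p + 4)*(p - 2)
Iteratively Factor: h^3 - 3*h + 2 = (h - 1)*(h^2 + h - 2) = (h - 1)*(h + 2)*(h - 1)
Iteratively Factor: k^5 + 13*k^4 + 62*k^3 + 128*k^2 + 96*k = (k + 3)*(k^4 + 10*k^3 + 32*k^2 + 32*k) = (k + 3)*(k + 4)*(k^3 + 6*k^2 + 8*k) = (k + 3)*(k + 4)^2*(k^2 + 2*k) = (k + 2)*(k + 3)*(k + 4)^2*(k)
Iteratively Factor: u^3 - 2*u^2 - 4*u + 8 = (u - 2)*(u^2 - 4) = (u - 2)*(u + 2)*(u - 2)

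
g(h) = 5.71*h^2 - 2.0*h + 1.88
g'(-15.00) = -173.30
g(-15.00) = 1316.63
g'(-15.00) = -173.30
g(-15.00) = 1316.63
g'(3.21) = 34.66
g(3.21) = 54.30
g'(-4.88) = -57.73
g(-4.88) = 147.62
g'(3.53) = 38.31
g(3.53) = 65.97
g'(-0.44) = -7.02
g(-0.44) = 3.87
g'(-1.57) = -19.93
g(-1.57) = 19.09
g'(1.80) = 18.56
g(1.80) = 16.78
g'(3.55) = 38.54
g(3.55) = 66.74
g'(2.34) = 24.72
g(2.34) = 28.47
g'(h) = 11.42*h - 2.0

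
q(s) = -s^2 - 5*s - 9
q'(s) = -2*s - 5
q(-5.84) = -13.91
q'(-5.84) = 6.68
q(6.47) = -83.21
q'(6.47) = -17.94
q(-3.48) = -3.71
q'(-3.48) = 1.96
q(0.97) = -14.79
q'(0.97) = -6.94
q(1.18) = -16.29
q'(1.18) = -7.36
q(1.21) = -16.51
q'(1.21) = -7.42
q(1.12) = -15.85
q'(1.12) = -7.24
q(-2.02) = -2.98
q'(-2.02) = -0.96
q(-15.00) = -159.00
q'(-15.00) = 25.00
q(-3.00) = -3.00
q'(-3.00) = 1.00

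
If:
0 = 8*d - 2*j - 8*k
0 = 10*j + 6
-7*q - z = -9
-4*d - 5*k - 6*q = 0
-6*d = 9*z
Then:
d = -237/268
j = -3/5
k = -246/335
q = 161/134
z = 79/134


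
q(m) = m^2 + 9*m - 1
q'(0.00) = 9.00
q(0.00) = -1.00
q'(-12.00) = -15.00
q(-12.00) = 35.00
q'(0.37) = 9.74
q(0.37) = 2.47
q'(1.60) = 12.20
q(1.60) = 15.96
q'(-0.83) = 7.34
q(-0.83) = -7.78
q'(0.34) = 9.68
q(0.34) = 2.18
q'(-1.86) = 5.28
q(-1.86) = -14.28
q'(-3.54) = 1.92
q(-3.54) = -20.33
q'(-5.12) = -1.24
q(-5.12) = -20.87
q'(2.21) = 13.42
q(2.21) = 23.77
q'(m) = 2*m + 9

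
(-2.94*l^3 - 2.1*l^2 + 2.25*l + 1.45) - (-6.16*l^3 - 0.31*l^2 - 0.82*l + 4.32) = 3.22*l^3 - 1.79*l^2 + 3.07*l - 2.87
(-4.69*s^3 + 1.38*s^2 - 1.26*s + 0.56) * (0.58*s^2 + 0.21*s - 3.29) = -2.7202*s^5 - 0.1845*s^4 + 14.9891*s^3 - 4.48*s^2 + 4.263*s - 1.8424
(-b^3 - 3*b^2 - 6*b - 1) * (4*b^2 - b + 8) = -4*b^5 - 11*b^4 - 29*b^3 - 22*b^2 - 47*b - 8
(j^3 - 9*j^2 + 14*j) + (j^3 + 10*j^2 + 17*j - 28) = 2*j^3 + j^2 + 31*j - 28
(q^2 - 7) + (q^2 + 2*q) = 2*q^2 + 2*q - 7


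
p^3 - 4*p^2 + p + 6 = (p - 3)*(p - 2)*(p + 1)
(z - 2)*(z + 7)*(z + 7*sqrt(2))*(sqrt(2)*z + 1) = sqrt(2)*z^4 + 5*sqrt(2)*z^3 + 15*z^3 - 7*sqrt(2)*z^2 + 75*z^2 - 210*z + 35*sqrt(2)*z - 98*sqrt(2)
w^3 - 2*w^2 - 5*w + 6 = (w - 3)*(w - 1)*(w + 2)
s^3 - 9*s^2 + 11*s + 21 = (s - 7)*(s - 3)*(s + 1)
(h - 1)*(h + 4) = h^2 + 3*h - 4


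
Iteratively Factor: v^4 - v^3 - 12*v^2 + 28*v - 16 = (v - 1)*(v^3 - 12*v + 16) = (v - 1)*(v + 4)*(v^2 - 4*v + 4) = (v - 2)*(v - 1)*(v + 4)*(v - 2)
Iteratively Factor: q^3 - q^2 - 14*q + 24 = (q - 3)*(q^2 + 2*q - 8) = (q - 3)*(q - 2)*(q + 4)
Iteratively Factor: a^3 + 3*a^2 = (a)*(a^2 + 3*a) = a*(a + 3)*(a)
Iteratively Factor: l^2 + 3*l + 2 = (l + 2)*(l + 1)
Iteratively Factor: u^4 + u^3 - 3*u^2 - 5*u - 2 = (u + 1)*(u^3 - 3*u - 2) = (u + 1)^2*(u^2 - u - 2) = (u + 1)^3*(u - 2)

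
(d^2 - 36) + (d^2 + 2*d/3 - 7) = 2*d^2 + 2*d/3 - 43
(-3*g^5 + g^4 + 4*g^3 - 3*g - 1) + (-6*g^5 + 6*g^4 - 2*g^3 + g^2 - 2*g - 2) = -9*g^5 + 7*g^4 + 2*g^3 + g^2 - 5*g - 3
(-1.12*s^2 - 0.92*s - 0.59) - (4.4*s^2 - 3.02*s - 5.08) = -5.52*s^2 + 2.1*s + 4.49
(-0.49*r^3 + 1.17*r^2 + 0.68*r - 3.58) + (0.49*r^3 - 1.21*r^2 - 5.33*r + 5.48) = -0.04*r^2 - 4.65*r + 1.9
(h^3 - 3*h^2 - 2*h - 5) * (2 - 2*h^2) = -2*h^5 + 6*h^4 + 6*h^3 + 4*h^2 - 4*h - 10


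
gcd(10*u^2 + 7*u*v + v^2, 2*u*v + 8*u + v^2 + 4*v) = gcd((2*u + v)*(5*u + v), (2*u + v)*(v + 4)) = 2*u + v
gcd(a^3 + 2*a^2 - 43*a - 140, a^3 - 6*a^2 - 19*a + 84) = a^2 - 3*a - 28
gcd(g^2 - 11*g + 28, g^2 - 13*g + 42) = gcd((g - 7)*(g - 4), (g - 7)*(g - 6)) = g - 7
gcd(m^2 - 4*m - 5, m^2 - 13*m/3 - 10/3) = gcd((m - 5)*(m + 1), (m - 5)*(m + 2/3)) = m - 5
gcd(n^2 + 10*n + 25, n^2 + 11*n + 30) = n + 5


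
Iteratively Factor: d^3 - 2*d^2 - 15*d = (d - 5)*(d^2 + 3*d) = (d - 5)*(d + 3)*(d)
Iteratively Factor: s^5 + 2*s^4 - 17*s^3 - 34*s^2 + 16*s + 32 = (s + 2)*(s^4 - 17*s^2 + 16) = (s + 2)*(s + 4)*(s^3 - 4*s^2 - s + 4) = (s + 1)*(s + 2)*(s + 4)*(s^2 - 5*s + 4) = (s - 4)*(s + 1)*(s + 2)*(s + 4)*(s - 1)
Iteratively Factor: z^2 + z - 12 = (z - 3)*(z + 4)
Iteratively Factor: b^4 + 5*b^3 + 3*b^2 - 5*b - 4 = (b + 4)*(b^3 + b^2 - b - 1) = (b + 1)*(b + 4)*(b^2 - 1) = (b + 1)^2*(b + 4)*(b - 1)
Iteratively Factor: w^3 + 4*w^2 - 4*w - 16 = (w + 4)*(w^2 - 4) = (w - 2)*(w + 4)*(w + 2)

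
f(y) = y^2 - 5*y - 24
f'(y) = 2*y - 5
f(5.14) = -23.28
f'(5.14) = 5.28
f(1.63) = -29.49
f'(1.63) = -1.74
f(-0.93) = -18.49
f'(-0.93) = -6.86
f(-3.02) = 0.22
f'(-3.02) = -11.04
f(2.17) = -30.14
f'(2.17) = -0.66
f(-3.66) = 7.70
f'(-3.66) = -12.32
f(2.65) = -30.23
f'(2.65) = 0.30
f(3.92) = -28.23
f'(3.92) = 2.84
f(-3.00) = 0.00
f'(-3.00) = -11.00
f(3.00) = -30.00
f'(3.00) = 1.00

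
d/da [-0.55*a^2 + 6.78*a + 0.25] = 6.78 - 1.1*a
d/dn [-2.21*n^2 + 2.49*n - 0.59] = 2.49 - 4.42*n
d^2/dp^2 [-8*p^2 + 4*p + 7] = -16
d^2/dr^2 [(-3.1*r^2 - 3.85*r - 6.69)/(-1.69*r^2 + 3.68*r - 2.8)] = (-1.4210854715202e-14*r^4 + 60.55101*r^3 + 26.628654*r^2 - 358.947888*r + 245.831952)/(4.826809*r^6 - 31.531344*r^5 + 92.651208*r^4 - 154.318592*r^3 + 153.50496*r^2 - 86.5536*r + 21.952)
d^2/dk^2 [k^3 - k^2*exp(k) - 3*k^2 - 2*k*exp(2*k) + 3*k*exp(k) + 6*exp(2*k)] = -k^2*exp(k) - 8*k*exp(2*k) - k*exp(k) + 6*k + 16*exp(2*k) + 4*exp(k) - 6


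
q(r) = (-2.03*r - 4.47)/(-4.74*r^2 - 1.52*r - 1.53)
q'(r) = (-2.03*r - 4.47)*(9.48*r + 1.52)/(-4.74*r^2 - 1.52*r - 1.53)^2 - 2.03/(-4.74*r^2 - 1.52*r - 1.53)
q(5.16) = 0.11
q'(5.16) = -0.03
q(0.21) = 2.38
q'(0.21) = -3.07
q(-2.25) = -0.00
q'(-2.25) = 0.09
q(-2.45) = -0.02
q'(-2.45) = 0.06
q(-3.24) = -0.05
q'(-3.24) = 0.02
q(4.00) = 0.15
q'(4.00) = -0.05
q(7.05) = 0.08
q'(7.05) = -0.01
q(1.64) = 0.47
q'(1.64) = -0.35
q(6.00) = 0.09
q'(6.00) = -0.02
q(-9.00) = -0.04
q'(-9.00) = -0.00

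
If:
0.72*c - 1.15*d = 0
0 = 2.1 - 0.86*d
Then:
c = 3.90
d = 2.44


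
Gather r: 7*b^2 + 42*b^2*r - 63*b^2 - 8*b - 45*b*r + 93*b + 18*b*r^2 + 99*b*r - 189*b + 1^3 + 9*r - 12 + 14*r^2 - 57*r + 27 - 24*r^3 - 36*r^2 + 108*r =-56*b^2 - 104*b - 24*r^3 + r^2*(18*b - 22) + r*(42*b^2 + 54*b + 60) + 16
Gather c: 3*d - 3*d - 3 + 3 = 0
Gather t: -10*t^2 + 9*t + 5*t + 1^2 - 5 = -10*t^2 + 14*t - 4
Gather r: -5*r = -5*r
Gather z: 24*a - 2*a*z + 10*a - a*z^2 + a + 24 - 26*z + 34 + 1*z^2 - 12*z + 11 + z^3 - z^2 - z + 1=-a*z^2 + 35*a + z^3 + z*(-2*a - 39) + 70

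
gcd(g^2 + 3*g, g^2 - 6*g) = g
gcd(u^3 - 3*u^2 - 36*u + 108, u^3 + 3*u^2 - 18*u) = u^2 + 3*u - 18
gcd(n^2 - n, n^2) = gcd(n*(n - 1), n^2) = n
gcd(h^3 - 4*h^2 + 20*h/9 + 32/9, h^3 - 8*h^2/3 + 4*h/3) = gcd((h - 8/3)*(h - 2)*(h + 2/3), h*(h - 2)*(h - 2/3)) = h - 2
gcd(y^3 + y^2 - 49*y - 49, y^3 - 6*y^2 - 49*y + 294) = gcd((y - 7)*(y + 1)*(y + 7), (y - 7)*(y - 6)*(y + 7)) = y^2 - 49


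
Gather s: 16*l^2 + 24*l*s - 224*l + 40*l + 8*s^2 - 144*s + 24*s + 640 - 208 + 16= 16*l^2 - 184*l + 8*s^2 + s*(24*l - 120) + 448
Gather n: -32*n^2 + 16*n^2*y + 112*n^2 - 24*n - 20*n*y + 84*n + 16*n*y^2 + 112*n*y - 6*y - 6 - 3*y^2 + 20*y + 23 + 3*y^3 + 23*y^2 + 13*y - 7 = n^2*(16*y + 80) + n*(16*y^2 + 92*y + 60) + 3*y^3 + 20*y^2 + 27*y + 10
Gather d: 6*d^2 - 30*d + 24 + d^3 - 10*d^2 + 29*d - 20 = d^3 - 4*d^2 - d + 4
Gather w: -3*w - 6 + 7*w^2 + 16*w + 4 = 7*w^2 + 13*w - 2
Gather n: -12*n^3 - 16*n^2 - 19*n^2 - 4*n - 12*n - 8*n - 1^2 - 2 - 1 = -12*n^3 - 35*n^2 - 24*n - 4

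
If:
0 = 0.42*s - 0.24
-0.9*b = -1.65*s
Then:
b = 1.05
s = 0.57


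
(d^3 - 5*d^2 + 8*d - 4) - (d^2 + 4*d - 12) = d^3 - 6*d^2 + 4*d + 8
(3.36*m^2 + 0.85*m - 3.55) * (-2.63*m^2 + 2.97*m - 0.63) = -8.8368*m^4 + 7.7437*m^3 + 9.7442*m^2 - 11.079*m + 2.2365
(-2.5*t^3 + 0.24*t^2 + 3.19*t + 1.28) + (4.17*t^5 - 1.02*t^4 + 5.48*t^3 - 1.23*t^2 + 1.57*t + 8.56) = 4.17*t^5 - 1.02*t^4 + 2.98*t^3 - 0.99*t^2 + 4.76*t + 9.84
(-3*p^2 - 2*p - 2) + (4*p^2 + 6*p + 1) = p^2 + 4*p - 1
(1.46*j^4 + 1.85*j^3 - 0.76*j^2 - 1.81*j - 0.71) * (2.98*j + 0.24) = 4.3508*j^5 + 5.8634*j^4 - 1.8208*j^3 - 5.5762*j^2 - 2.5502*j - 0.1704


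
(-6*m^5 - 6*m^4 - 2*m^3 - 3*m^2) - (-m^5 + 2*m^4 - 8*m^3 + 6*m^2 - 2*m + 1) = -5*m^5 - 8*m^4 + 6*m^3 - 9*m^2 + 2*m - 1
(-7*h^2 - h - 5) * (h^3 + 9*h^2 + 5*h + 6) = -7*h^5 - 64*h^4 - 49*h^3 - 92*h^2 - 31*h - 30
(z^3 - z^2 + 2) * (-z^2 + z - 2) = -z^5 + 2*z^4 - 3*z^3 + 2*z - 4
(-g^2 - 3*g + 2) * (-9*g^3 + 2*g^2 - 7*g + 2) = 9*g^5 + 25*g^4 - 17*g^3 + 23*g^2 - 20*g + 4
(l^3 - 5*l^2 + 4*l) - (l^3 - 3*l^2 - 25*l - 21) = -2*l^2 + 29*l + 21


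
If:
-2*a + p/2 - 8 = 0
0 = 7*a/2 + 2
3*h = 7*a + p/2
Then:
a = -4/7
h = 20/21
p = 96/7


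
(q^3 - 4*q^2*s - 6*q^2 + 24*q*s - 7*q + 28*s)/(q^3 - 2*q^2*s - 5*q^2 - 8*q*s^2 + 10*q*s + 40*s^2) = (q^2 - 6*q - 7)/(q^2 + 2*q*s - 5*q - 10*s)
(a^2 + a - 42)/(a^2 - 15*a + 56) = (a^2 + a - 42)/(a^2 - 15*a + 56)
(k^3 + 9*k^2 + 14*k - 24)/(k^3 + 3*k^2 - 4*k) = (k + 6)/k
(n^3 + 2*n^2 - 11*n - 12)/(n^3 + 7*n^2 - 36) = (n^3 + 2*n^2 - 11*n - 12)/(n^3 + 7*n^2 - 36)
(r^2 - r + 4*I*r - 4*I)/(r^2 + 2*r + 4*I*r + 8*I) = (r - 1)/(r + 2)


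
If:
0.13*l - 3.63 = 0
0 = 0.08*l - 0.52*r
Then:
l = 27.92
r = 4.30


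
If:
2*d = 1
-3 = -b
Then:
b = 3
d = 1/2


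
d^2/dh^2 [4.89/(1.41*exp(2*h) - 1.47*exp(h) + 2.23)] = ((7.1883 - 27.5796*exp(h))*(1.41*exp(2*h) - 1.47*exp(h) + 2.23) + 4.89*(2.82*exp(h) - 1.47)*(5.64*exp(h) - 2.94)*exp(h))*exp(h)/(1.41*exp(2*h) - 1.47*exp(h) + 2.23)^3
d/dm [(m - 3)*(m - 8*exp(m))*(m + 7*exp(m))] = -m^2*exp(m) + 3*m^2 - 112*m*exp(2*m) + m*exp(m) - 6*m + 280*exp(2*m) + 3*exp(m)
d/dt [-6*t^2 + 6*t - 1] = 6 - 12*t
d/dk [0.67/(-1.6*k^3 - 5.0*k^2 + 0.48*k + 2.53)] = (3.216*k^2 + 6.7*k - 0.3216)/(1.6*k^3 + 5.0*k^2 - 0.48*k - 2.53)^2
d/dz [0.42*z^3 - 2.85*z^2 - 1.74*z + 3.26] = 1.26*z^2 - 5.7*z - 1.74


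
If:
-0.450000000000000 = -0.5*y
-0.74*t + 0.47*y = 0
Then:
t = 0.57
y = 0.90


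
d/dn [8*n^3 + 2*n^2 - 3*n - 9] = 24*n^2 + 4*n - 3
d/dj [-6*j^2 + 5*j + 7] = 5 - 12*j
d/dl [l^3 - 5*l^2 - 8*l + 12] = 3*l^2 - 10*l - 8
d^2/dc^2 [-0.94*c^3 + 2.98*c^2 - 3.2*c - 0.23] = 5.96 - 5.64*c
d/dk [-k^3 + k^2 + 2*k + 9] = -3*k^2 + 2*k + 2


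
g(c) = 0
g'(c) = 0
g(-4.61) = 0.00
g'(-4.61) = 0.00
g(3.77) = 0.00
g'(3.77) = 0.00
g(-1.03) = 0.00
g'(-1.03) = 0.00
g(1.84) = 0.00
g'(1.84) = 0.00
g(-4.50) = 0.00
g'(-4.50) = 0.00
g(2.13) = 0.00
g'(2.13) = 0.00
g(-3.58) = 0.00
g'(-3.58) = 0.00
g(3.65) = 0.00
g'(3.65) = 0.00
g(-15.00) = 0.00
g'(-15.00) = 0.00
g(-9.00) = 0.00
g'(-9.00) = 0.00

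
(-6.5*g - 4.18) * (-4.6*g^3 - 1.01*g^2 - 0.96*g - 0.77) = 29.9*g^4 + 25.793*g^3 + 10.4618*g^2 + 9.0178*g + 3.2186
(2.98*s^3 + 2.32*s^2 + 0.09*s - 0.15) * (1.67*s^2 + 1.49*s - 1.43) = 4.9766*s^5 + 8.3146*s^4 - 0.654300000000001*s^3 - 3.434*s^2 - 0.3522*s + 0.2145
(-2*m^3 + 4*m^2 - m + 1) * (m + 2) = -2*m^4 + 7*m^2 - m + 2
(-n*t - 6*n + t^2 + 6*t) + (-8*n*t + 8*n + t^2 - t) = -9*n*t + 2*n + 2*t^2 + 5*t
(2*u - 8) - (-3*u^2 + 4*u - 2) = 3*u^2 - 2*u - 6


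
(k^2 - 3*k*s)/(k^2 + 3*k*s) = (k - 3*s)/(k + 3*s)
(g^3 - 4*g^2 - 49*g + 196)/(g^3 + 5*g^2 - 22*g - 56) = (g - 7)/(g + 2)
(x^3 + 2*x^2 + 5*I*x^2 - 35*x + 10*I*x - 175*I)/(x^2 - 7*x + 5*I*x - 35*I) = (x^2 + 2*x - 35)/(x - 7)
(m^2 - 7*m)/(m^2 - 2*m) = (m - 7)/(m - 2)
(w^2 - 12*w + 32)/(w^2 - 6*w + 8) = (w - 8)/(w - 2)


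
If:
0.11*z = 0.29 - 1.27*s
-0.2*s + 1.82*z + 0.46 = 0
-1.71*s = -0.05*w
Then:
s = 0.25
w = 8.48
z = -0.23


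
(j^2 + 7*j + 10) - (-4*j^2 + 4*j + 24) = 5*j^2 + 3*j - 14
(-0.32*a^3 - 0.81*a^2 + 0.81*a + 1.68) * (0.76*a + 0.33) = -0.2432*a^4 - 0.7212*a^3 + 0.3483*a^2 + 1.5441*a + 0.5544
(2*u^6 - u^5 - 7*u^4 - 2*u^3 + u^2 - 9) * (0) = 0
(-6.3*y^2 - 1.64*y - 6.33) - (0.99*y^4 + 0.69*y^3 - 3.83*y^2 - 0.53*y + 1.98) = -0.99*y^4 - 0.69*y^3 - 2.47*y^2 - 1.11*y - 8.31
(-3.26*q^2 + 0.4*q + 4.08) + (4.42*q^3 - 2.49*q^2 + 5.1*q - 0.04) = 4.42*q^3 - 5.75*q^2 + 5.5*q + 4.04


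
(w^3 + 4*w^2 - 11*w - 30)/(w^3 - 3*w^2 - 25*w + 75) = (w + 2)/(w - 5)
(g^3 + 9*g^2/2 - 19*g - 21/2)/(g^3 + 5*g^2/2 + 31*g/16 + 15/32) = 16*(g^2 + 4*g - 21)/(16*g^2 + 32*g + 15)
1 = 1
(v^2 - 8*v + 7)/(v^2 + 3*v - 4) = (v - 7)/(v + 4)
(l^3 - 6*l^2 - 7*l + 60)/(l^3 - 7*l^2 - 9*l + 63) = (l^2 - 9*l + 20)/(l^2 - 10*l + 21)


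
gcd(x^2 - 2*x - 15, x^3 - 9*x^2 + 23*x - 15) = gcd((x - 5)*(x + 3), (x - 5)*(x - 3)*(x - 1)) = x - 5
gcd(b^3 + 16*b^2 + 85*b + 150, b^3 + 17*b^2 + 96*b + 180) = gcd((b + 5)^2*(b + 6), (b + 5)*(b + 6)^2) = b^2 + 11*b + 30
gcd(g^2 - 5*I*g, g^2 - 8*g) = g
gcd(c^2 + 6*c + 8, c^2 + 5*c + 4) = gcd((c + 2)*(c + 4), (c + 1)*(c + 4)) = c + 4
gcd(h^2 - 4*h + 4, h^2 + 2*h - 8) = h - 2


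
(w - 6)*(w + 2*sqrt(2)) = w^2 - 6*w + 2*sqrt(2)*w - 12*sqrt(2)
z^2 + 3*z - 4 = (z - 1)*(z + 4)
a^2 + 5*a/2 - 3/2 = (a - 1/2)*(a + 3)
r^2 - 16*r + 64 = (r - 8)^2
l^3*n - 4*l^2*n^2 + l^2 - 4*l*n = l*(l - 4*n)*(l*n + 1)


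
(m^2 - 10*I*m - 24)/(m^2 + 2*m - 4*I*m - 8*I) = (m - 6*I)/(m + 2)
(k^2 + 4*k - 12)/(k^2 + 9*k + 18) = (k - 2)/(k + 3)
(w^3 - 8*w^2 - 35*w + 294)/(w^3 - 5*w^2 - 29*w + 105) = (w^2 - w - 42)/(w^2 + 2*w - 15)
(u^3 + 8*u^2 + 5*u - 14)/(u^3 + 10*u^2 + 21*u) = (u^2 + u - 2)/(u*(u + 3))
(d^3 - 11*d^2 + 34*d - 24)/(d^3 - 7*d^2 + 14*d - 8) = (d - 6)/(d - 2)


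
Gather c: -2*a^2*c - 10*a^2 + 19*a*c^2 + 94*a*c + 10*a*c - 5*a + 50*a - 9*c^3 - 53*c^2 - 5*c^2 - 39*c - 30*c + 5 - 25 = -10*a^2 + 45*a - 9*c^3 + c^2*(19*a - 58) + c*(-2*a^2 + 104*a - 69) - 20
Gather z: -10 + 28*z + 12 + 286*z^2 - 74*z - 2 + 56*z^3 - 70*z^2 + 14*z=56*z^3 + 216*z^2 - 32*z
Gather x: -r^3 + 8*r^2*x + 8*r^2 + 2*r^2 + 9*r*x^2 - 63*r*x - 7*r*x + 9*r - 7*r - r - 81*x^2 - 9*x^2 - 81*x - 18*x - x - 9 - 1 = -r^3 + 10*r^2 + r + x^2*(9*r - 90) + x*(8*r^2 - 70*r - 100) - 10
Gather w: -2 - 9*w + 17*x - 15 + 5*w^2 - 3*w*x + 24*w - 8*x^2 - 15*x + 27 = 5*w^2 + w*(15 - 3*x) - 8*x^2 + 2*x + 10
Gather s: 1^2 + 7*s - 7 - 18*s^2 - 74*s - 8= -18*s^2 - 67*s - 14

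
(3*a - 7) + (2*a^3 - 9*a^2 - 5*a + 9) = 2*a^3 - 9*a^2 - 2*a + 2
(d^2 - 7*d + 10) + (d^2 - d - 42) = 2*d^2 - 8*d - 32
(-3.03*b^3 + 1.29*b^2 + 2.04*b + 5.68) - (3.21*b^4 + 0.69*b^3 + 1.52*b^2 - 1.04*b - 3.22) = -3.21*b^4 - 3.72*b^3 - 0.23*b^2 + 3.08*b + 8.9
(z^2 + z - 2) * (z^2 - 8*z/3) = z^4 - 5*z^3/3 - 14*z^2/3 + 16*z/3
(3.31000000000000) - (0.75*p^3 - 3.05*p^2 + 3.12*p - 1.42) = -0.75*p^3 + 3.05*p^2 - 3.12*p + 4.73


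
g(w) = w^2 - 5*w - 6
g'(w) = 2*w - 5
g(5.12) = -5.39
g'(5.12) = 5.24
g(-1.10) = 0.71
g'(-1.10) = -7.20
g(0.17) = -6.82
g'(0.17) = -4.66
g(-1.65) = 4.97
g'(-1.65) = -8.30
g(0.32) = -7.50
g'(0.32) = -4.36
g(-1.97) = 7.73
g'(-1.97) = -8.94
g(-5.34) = 49.22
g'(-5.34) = -15.68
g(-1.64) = 4.89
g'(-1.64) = -8.28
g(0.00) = -6.00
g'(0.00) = -5.00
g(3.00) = -12.00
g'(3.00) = 1.00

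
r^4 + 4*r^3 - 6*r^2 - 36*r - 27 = (r - 3)*(r + 1)*(r + 3)^2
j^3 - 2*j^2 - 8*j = j*(j - 4)*(j + 2)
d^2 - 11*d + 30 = (d - 6)*(d - 5)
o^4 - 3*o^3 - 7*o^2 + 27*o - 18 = (o - 3)*(o - 2)*(o - 1)*(o + 3)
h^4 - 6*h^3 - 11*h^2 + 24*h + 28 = (h - 7)*(h - 2)*(h + 1)*(h + 2)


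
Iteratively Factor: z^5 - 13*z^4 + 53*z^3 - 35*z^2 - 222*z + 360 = (z + 2)*(z^4 - 15*z^3 + 83*z^2 - 201*z + 180) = (z - 5)*(z + 2)*(z^3 - 10*z^2 + 33*z - 36) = (z - 5)*(z - 3)*(z + 2)*(z^2 - 7*z + 12) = (z - 5)*(z - 4)*(z - 3)*(z + 2)*(z - 3)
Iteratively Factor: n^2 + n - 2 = (n - 1)*(n + 2)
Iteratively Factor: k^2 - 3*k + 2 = (k - 2)*(k - 1)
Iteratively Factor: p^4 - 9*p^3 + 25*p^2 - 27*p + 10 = (p - 5)*(p^3 - 4*p^2 + 5*p - 2) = (p - 5)*(p - 1)*(p^2 - 3*p + 2) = (p - 5)*(p - 1)^2*(p - 2)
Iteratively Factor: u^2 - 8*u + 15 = (u - 5)*(u - 3)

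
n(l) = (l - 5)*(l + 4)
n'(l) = 2*l - 1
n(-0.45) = -19.35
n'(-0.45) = -1.90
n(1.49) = -19.27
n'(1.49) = 1.98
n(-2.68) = -10.14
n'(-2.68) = -6.36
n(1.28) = -19.64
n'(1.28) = 1.56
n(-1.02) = -17.94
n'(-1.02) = -3.04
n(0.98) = -20.02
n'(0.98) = 0.96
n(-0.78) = -18.61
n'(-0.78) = -2.56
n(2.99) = -14.05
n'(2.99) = 4.98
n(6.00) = 10.00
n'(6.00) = 11.00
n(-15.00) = 220.00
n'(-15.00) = -31.00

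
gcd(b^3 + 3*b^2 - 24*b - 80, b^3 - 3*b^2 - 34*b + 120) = b - 5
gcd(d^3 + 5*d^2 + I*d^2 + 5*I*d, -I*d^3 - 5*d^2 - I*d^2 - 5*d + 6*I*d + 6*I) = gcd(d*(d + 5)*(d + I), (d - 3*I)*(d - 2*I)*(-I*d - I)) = 1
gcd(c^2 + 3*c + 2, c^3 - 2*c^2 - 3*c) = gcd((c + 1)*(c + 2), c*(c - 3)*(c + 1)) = c + 1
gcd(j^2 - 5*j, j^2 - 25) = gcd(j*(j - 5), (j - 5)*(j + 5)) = j - 5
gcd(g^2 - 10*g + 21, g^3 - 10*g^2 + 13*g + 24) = g - 3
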